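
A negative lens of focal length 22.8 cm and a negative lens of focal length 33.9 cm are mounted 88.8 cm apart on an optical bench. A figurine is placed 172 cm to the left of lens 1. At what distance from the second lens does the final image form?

Lens 1 is diverging, so f₁ = −22.8 cm.
Lens 1: 1/d_i1 = 1/f₁ − 1/d_o1 = 1/(-22.8) − 1/(172) = -0.04967, so d_i1 = -20.13 cm.
The intermediate image is 20.13 cm to the left of lens 1 (virtual), which is 88.8 − (-20.13) = 108.9 cm to the left of lens 2, so d_o2 = +108.9 cm.
Lens 2 is diverging, so f₂ = −33.9 cm.
Lens 2: 1/d_i2 = 1/f₂ − 1/d_o2 = 1/(-33.9) − 1/(108.9) = -0.03868, so d_i2 = -25.9 cm.
The final image is virtual, 25.9 cm to the left of lens 2 (overall magnification ≈ 0.028).

25.9 cm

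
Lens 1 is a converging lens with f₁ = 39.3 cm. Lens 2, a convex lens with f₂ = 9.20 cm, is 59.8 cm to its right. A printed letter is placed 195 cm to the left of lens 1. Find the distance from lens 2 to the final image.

70.5 cm

Lens 1: 1/d_i1 = 1/f₁ − 1/d_o1 = 1/(39.3) − 1/(195) = 0.02032, so d_i1 = 49.22 cm.
The intermediate image is 49.22 cm to the right of lens 1, which is 59.8 − (49.22) = 10.58 cm to the left of lens 2, so d_o2 = +10.58 cm.
Lens 2: 1/d_i2 = 1/f₂ − 1/d_o2 = 1/(9.20) − 1/(10.58) = 0.01418, so d_i2 = 70.5 cm.
The final image is real, 70.5 cm to the right of lens 2 (overall magnification ≈ 1.7).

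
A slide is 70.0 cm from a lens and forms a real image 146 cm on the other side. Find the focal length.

f = 47.3 cm (converging)

Real image ⇒ d_i = +146 cm.
1/f = 1/d_o + 1/d_i = 1/(70.0) + 1/(146) = 0.02114, so f = 47.3 cm.
Since f is positive, the lens is converging.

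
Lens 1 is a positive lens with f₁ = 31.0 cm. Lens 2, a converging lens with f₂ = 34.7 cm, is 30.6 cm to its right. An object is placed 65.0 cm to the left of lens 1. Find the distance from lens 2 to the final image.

Lens 1: 1/d_i1 = 1/f₁ − 1/d_o1 = 1/(31.0) − 1/(65.0) = 0.01687, so d_i1 = 59.26 cm.
The intermediate image is 59.26 cm to the right of lens 1, which lies 28.66 cm to the right of lens 2 — a virtual object — so d_o2 = −28.66 cm.
Lens 2: 1/d_i2 = 1/f₂ − 1/d_o2 = 1/(34.7) − 1/(-28.66) = 0.06371, so d_i2 = 15.7 cm.
The final image is real, 15.7 cm to the right of lens 2 (overall magnification ≈ -0.50).

15.7 cm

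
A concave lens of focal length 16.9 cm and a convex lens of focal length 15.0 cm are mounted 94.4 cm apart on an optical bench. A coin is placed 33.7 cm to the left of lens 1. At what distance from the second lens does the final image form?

17.5 cm

Lens 1 is diverging, so f₁ = −16.9 cm.
Lens 1: 1/d_i1 = 1/f₁ − 1/d_o1 = 1/(-16.9) − 1/(33.7) = -0.08885, so d_i1 = -11.26 cm.
The intermediate image is 11.26 cm to the left of lens 1 (virtual), which is 94.4 − (-11.26) = 105.7 cm to the left of lens 2, so d_o2 = +105.7 cm.
Lens 2: 1/d_i2 = 1/f₂ − 1/d_o2 = 1/(15.0) − 1/(105.7) = 0.05721, so d_i2 = 17.5 cm.
The final image is real, 17.5 cm to the right of lens 2 (overall magnification ≈ -0.055).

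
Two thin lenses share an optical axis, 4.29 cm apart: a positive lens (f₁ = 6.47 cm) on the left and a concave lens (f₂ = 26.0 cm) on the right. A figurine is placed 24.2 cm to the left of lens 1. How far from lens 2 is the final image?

5.50 cm

Lens 1: 1/d_i1 = 1/f₁ − 1/d_o1 = 1/(6.47) − 1/(24.2) = 0.1132, so d_i1 = 8.831 cm.
The intermediate image is 8.831 cm to the right of lens 1, which lies 4.541 cm to the right of lens 2 — a virtual object — so d_o2 = −4.541 cm.
Lens 2 is diverging, so f₂ = −26.0 cm.
Lens 2: 1/d_i2 = 1/f₂ − 1/d_o2 = 1/(-26.0) − 1/(-4.541) = 0.1818, so d_i2 = 5.50 cm.
The final image is real, 5.50 cm to the right of lens 2 (overall magnification ≈ -0.44).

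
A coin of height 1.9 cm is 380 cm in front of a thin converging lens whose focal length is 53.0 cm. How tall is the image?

1/d_i = 1/f − 1/d_o = 1/(53.00) − 1/(380) = 0.01624, so d_i = 61.59 cm.
m = −d_i/d_o = -0.1621.
|h_i| = |m|·h_o = 0.1621 × 1.9 = 0.308 cm. The image is real, inverted and reduced, on the far side of the lens.

0.308 cm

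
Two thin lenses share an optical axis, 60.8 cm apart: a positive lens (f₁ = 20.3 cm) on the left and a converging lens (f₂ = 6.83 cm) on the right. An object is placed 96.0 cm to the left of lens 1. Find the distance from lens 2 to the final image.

8.48 cm

Lens 1: 1/d_i1 = 1/f₁ − 1/d_o1 = 1/(20.3) − 1/(96.0) = 0.03884, so d_i1 = 25.74 cm.
The intermediate image is 25.74 cm to the right of lens 1, which is 60.8 − (25.74) = 35.06 cm to the left of lens 2, so d_o2 = +35.06 cm.
Lens 2: 1/d_i2 = 1/f₂ − 1/d_o2 = 1/(6.83) − 1/(35.06) = 0.1179, so d_i2 = 8.48 cm.
The final image is real, 8.48 cm to the right of lens 2 (overall magnification ≈ 0.065).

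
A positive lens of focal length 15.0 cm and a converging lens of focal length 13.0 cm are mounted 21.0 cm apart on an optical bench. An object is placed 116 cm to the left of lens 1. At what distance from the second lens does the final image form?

5.31 cm

Lens 1: 1/d_i1 = 1/f₁ − 1/d_o1 = 1/(15.0) − 1/(116) = 0.05805, so d_i1 = 17.23 cm.
The intermediate image is 17.23 cm to the right of lens 1, which is 21.0 − (17.23) = 3.770 cm to the left of lens 2, so d_o2 = +3.770 cm.
Lens 2: 1/d_i2 = 1/f₂ − 1/d_o2 = 1/(13.0) − 1/(3.770) = -0.1883, so d_i2 = -5.31 cm.
The final image is virtual, 5.31 cm to the left of lens 2 (overall magnification ≈ -0.21).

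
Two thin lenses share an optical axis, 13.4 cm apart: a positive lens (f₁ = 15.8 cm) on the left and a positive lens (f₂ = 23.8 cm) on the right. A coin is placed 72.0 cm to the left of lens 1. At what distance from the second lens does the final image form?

5.31 cm

Lens 1: 1/d_i1 = 1/f₁ − 1/d_o1 = 1/(15.8) − 1/(72.0) = 0.04940, so d_i1 = 20.24 cm.
The intermediate image is 20.24 cm to the right of lens 1, which lies 6.840 cm to the right of lens 2 — a virtual object — so d_o2 = −6.840 cm.
Lens 2: 1/d_i2 = 1/f₂ − 1/d_o2 = 1/(23.8) − 1/(-6.840) = 0.1882, so d_i2 = 5.31 cm.
The final image is real, 5.31 cm to the right of lens 2 (overall magnification ≈ -0.22).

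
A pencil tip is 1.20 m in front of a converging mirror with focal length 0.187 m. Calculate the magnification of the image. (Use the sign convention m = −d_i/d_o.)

m = -0.185

1/d_i = 1/f − 1/d_o = 1/(0.1870) − 1/(1.20) = 4.514, so d_i = 0.2215 m.
m = −d_i/d_o = −(0.2215)/(1.20) = -0.185.
The image is real, inverted and reduced, in front of the mirror.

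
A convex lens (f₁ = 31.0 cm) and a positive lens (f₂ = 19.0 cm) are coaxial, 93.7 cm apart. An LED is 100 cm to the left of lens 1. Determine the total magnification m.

m = +0.287

Lens 1: 1/d_i1 = 1/(31.0) − 1/(100) = 0.02226, so d_i1 = 44.93 cm; m₁ = −d_i1/d_o1 = -0.4493.
d_o2 = 93.7 − (44.93) = 48.77 cm.
Lens 2: 1/d_i2 = 1/(19.0) − 1/(48.77) = 0.03213, so d_i2 = 31.13 cm; m₂ = −d_i2/d_o2 = -0.6382.
m = m₁·m₂ = (-0.4493)(-0.6382) = +0.287.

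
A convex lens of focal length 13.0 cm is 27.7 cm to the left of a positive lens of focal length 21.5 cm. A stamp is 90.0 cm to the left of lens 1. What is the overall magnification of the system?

Lens 1: 1/d_i1 = 1/(13.0) − 1/(90.0) = 0.06581, so d_i1 = 15.19 cm; m₁ = −d_i1/d_o1 = -0.1688.
d_o2 = 27.7 − (15.19) = 12.51 cm.
Lens 2: 1/d_i2 = 1/(21.5) − 1/(12.51) = -0.03342, so d_i2 = -29.92 cm; m₂ = −d_i2/d_o2 = +2.392.
m = m₁·m₂ = (-0.1688)(+2.392) = -0.404.

m = -0.404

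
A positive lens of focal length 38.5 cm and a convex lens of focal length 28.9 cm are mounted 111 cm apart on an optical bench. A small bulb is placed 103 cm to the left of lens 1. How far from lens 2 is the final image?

Lens 1: 1/d_i1 = 1/f₁ − 1/d_o1 = 1/(38.5) − 1/(103) = 0.01627, so d_i1 = 61.48 cm.
The intermediate image is 61.48 cm to the right of lens 1, which is 111 − (61.48) = 49.52 cm to the left of lens 2, so d_o2 = +49.52 cm.
Lens 2: 1/d_i2 = 1/f₂ − 1/d_o2 = 1/(28.9) − 1/(49.52) = 0.01441, so d_i2 = 69.4 cm.
The final image is real, 69.4 cm to the right of lens 2 (overall magnification ≈ 0.84).

69.4 cm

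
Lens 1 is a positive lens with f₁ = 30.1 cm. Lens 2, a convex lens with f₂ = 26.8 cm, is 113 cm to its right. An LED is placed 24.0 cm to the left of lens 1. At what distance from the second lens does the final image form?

30.3 cm

Lens 1: 1/d_i1 = 1/f₁ − 1/d_o1 = 1/(30.1) − 1/(24.0) = -0.008444, so d_i1 = -118.4 cm.
The intermediate image is 118.4 cm to the left of lens 1 (virtual), which is 113 − (-118.4) = 231.4 cm to the left of lens 2, so d_o2 = +231.4 cm.
Lens 2: 1/d_i2 = 1/f₂ − 1/d_o2 = 1/(26.8) − 1/(231.4) = 0.03299, so d_i2 = 30.3 cm.
The final image is real, 30.3 cm to the right of lens 2 (overall magnification ≈ -0.65).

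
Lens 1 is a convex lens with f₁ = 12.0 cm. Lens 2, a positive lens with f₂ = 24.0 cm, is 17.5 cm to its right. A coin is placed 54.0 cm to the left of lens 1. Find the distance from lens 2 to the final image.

2.27 cm

Lens 1: 1/d_i1 = 1/f₁ − 1/d_o1 = 1/(12.0) − 1/(54.0) = 0.06481, so d_i1 = 15.43 cm.
The intermediate image is 15.43 cm to the right of lens 1, which is 17.5 − (15.43) = 2.070 cm to the left of lens 2, so d_o2 = +2.070 cm.
Lens 2: 1/d_i2 = 1/f₂ − 1/d_o2 = 1/(24.0) − 1/(2.070) = -0.4414, so d_i2 = -2.27 cm.
The final image is virtual, 2.27 cm to the left of lens 2 (overall magnification ≈ -0.31).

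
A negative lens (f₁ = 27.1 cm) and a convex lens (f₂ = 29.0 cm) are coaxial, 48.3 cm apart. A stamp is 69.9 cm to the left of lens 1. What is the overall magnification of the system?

m = -0.209

f₁ = −27.1 cm (diverging).
Lens 1: 1/d_i1 = 1/(-27.1) − 1/(69.9) = -0.05121, so d_i1 = -19.53 cm; m₁ = −d_i1/d_o1 = +0.2794.
d_o2 = 48.3 − (-19.53) = 67.83 cm.
Lens 2: 1/d_i2 = 1/(29.0) − 1/(67.83) = 0.01974, so d_i2 = 50.66 cm; m₂ = −d_i2/d_o2 = -0.7468.
m = m₁·m₂ = (+0.2794)(-0.7468) = -0.209.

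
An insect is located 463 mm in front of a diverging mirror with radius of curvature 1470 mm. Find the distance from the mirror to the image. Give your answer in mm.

284 mm

f = R/2 = 1470/2 = 735.0 mm; for a diverging mirror, f = -735.0 mm.
Mirror equation: 1/d_i = 1/f − 1/d_o = 1/(-735.0) − 1/(463) = -0.001361 − 0.002160 = -0.003520, so d_i = -284 mm.
The image is virtual, upright and reduced, behind the mirror.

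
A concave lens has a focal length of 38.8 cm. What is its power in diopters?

P = -2.58 D

For a concave lens, f = −38.8 cm.
f = -38.8 cm = -0.388 m.
P = 1/f = 1/(-0.388 m) = -2.58 D.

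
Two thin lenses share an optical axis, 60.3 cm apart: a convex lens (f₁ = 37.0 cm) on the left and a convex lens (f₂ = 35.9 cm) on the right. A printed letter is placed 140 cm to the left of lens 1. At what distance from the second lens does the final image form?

Lens 1: 1/d_i1 = 1/f₁ − 1/d_o1 = 1/(37.0) − 1/(140) = 0.01988, so d_i1 = 50.29 cm.
The intermediate image is 50.29 cm to the right of lens 1, which is 60.3 − (50.29) = 10.01 cm to the left of lens 2, so d_o2 = +10.01 cm.
Lens 2: 1/d_i2 = 1/f₂ − 1/d_o2 = 1/(35.9) − 1/(10.01) = -0.07204, so d_i2 = -13.9 cm.
The final image is virtual, 13.9 cm to the left of lens 2 (overall magnification ≈ -0.50).

13.9 cm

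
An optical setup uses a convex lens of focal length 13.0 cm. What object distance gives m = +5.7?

m = −d_i/d_o ⇒ d_i = −m·d_o.
1/f = 1/d_o + 1/d_i = 1/d_o − 1/(m·d_o) = (1 − 1/m)/d_o, so d_o = f(1 − 1/m) = (13.00)(1 − 1/(+5.7)) = 10.7 cm.

10.7 cm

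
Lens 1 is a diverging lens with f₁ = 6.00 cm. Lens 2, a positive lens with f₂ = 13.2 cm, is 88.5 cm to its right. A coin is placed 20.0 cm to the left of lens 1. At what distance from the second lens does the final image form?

15.4 cm

Lens 1 is diverging, so f₁ = −6.00 cm.
Lens 1: 1/d_i1 = 1/f₁ − 1/d_o1 = 1/(-6.00) − 1/(20.0) = -0.2167, so d_i1 = -4.615 cm.
The intermediate image is 4.615 cm to the left of lens 1 (virtual), which is 88.5 − (-4.615) = 93.11 cm to the left of lens 2, so d_o2 = +93.11 cm.
Lens 2: 1/d_i2 = 1/f₂ − 1/d_o2 = 1/(13.2) − 1/(93.11) = 0.06502, so d_i2 = 15.4 cm.
The final image is real, 15.4 cm to the right of lens 2 (overall magnification ≈ -0.038).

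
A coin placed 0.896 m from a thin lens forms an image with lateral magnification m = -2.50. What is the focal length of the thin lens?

m = −d_i/d_o ⇒ d_i = −m·d_o = −(-2.50)·(0.896) = 2.240 m.
1/f = 1/d_o + 1/d_i = 1/(0.896) + 1/(2.240) = 1.562, so f = 0.640 m.
Since f is positive, the thin lens is converging.

f = 0.640 m (converging)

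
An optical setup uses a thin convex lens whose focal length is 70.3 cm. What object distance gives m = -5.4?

83.3 cm

m = −d_i/d_o ⇒ d_i = −m·d_o.
1/f = 1/d_o + 1/d_i = 1/d_o − 1/(m·d_o) = (1 − 1/m)/d_o, so d_o = f(1 − 1/m) = (70.30)(1 − 1/(-5.4)) = 83.3 cm.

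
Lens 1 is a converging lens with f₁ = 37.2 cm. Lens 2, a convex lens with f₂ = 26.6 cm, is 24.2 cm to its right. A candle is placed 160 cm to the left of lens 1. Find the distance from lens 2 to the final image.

Lens 1: 1/d_i1 = 1/f₁ − 1/d_o1 = 1/(37.2) − 1/(160) = 0.02063, so d_i1 = 48.47 cm.
The intermediate image is 48.47 cm to the right of lens 1, which lies 24.27 cm to the right of lens 2 — a virtual object — so d_o2 = −24.27 cm.
Lens 2: 1/d_i2 = 1/f₂ − 1/d_o2 = 1/(26.6) − 1/(-24.27) = 0.07880, so d_i2 = 12.7 cm.
The final image is real, 12.7 cm to the right of lens 2 (overall magnification ≈ -0.16).

12.7 cm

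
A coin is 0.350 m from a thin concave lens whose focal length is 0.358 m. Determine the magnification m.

m = +0.506

For a concave lens, f = -0.358 m.
1/d_i = 1/f − 1/d_o = 1/(-0.3580) − 1/(0.350) = -5.650, so d_i = -0.1770 m.
m = −d_i/d_o = −(-0.1770)/(0.350) = +0.506.
The image is virtual, upright and reduced, on the same side as the object.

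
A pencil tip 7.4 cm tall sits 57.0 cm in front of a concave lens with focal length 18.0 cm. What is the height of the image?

1.78 cm

For a concave lens, f = -18.0 cm.
1/d_i = 1/f − 1/d_o = 1/(-18.00) − 1/(57.0) = -0.07310, so d_i = -13.68 cm.
m = −d_i/d_o = +0.2400.
|h_i| = |m|·h_o = 0.2400 × 7.4 = 1.78 cm. The image is virtual, upright and reduced, on the same side as the object.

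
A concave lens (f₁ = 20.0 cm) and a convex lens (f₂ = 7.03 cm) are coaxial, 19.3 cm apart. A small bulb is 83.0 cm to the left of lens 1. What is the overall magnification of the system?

f₁ = −20.0 cm (diverging).
Lens 1: 1/d_i1 = 1/(-20.0) − 1/(83.0) = -0.06205, so d_i1 = -16.12 cm; m₁ = −d_i1/d_o1 = +0.1942.
d_o2 = 19.3 − (-16.12) = 35.42 cm.
Lens 2: 1/d_i2 = 1/(7.03) − 1/(35.42) = 0.1140, so d_i2 = 8.771 cm; m₂ = −d_i2/d_o2 = -0.2476.
m = m₁·m₂ = (+0.1942)(-0.2476) = -0.0481.

m = -0.0481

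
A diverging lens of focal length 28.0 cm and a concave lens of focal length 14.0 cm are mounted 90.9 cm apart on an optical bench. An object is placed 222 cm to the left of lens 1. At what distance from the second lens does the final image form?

12.5 cm

Lens 1 is diverging, so f₁ = −28.0 cm.
Lens 1: 1/d_i1 = 1/f₁ − 1/d_o1 = 1/(-28.0) − 1/(222) = -0.04022, so d_i1 = -24.86 cm.
The intermediate image is 24.86 cm to the left of lens 1 (virtual), which is 90.9 − (-24.86) = 115.8 cm to the left of lens 2, so d_o2 = +115.8 cm.
Lens 2 is diverging, so f₂ = −14.0 cm.
Lens 2: 1/d_i2 = 1/f₂ − 1/d_o2 = 1/(-14.0) − 1/(115.8) = -0.08006, so d_i2 = -12.5 cm.
The final image is virtual, 12.5 cm to the left of lens 2 (overall magnification ≈ 0.012).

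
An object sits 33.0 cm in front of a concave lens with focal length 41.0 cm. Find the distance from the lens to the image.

For a concave lens, f = -41.0 cm.
Lens equation: 1/v = 1/f − 1/u = 1/(-41.00) − 1/(33.0) = -0.02439 − 0.03030 = -0.05469, so v = -18.3 cm.
The image is virtual, upright and reduced, on the same side as the object.

18.3 cm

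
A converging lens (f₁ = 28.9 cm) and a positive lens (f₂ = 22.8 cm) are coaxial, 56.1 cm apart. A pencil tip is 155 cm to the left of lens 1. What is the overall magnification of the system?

m = -2.35

Lens 1: 1/d_i1 = 1/(28.9) − 1/(155) = 0.02815, so d_i1 = 35.52 cm; m₁ = −d_i1/d_o1 = -0.2292.
d_o2 = 56.1 − (35.52) = 20.58 cm.
Lens 2: 1/d_i2 = 1/(22.8) − 1/(20.58) = -0.004731, so d_i2 = -211.4 cm; m₂ = −d_i2/d_o2 = +10.27.
m = m₁·m₂ = (-0.2292)(+10.27) = -2.35.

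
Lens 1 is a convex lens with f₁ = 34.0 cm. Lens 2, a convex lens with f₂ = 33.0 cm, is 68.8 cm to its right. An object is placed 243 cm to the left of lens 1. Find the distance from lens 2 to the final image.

259 cm

Lens 1: 1/d_i1 = 1/f₁ − 1/d_o1 = 1/(34.0) − 1/(243) = 0.02530, so d_i1 = 39.53 cm.
The intermediate image is 39.53 cm to the right of lens 1, which is 68.8 − (39.53) = 29.27 cm to the left of lens 2, so d_o2 = +29.27 cm.
Lens 2: 1/d_i2 = 1/f₂ − 1/d_o2 = 1/(33.0) − 1/(29.27) = -0.003862, so d_i2 = -259 cm.
The final image is virtual, 259 cm to the left of lens 2 (overall magnification ≈ -1.4).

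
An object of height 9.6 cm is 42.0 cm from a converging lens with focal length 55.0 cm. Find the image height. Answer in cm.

40.6 cm

1/d_i = 1/f − 1/d_o = 1/(55.00) − 1/(42.0) = -0.005628, so d_i = -177.7 cm.
m = −d_i/d_o = +4.231.
|h_i| = |m|·h_o = 4.231 × 9.6 = 40.6 cm. The image is virtual, upright and enlarged, on the same side as the object.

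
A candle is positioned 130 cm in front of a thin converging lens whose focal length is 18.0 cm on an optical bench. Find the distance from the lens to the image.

Thin-lens equation: 1/v = 1/f − 1/u = 1/(18.00) − 1/(130) = 0.05556 − 0.007692 = 0.04786, so v = 20.9 cm.
The image is real, inverted and reduced, on the far side of the lens.

20.9 cm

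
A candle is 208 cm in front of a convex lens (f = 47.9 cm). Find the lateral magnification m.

1/d_i = 1/f − 1/d_o = 1/(47.90) − 1/(208) = 0.01607, so d_i = 62.23 cm.
m = −d_i/d_o = −(62.23)/(208) = -0.299.
The image is real, inverted and reduced, on the far side of the lens.

m = -0.299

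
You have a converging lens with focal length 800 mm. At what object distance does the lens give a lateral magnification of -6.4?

925 mm

m = −d_i/d_o ⇒ d_i = −m·d_o.
1/f = 1/d_o + 1/d_i = 1/d_o − 1/(m·d_o) = (1 − 1/m)/d_o, so d_o = f(1 − 1/m) = (800.0)(1 − 1/(-6.4)) = 925 mm.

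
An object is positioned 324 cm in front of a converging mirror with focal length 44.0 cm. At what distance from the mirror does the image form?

Mirror equation: 1/s_i = 1/f − 1/s_o = 1/(44.00) − 1/(324) = 0.02273 − 0.003086 = 0.01964, so s_i = 50.9 cm.
The image is real, inverted and reduced, in front of the mirror.

50.9 cm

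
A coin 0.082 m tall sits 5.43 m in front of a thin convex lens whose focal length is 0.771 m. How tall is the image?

0.0136 m

1/d_i = 1/f − 1/d_o = 1/(0.7710) − 1/(5.43) = 1.113, so d_i = 0.8986 m.
m = −d_i/d_o = -0.1655.
|h_i| = |m|·h_o = 0.1655 × 0.082 = 0.0136 m. The image is real, inverted and reduced, on the far side of the lens.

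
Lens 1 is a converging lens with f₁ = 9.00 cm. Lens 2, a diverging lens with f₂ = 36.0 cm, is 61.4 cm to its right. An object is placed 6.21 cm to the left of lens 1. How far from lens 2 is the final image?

25.0 cm

Lens 1: 1/d_i1 = 1/f₁ − 1/d_o1 = 1/(9.00) − 1/(6.21) = -0.04992, so d_i1 = -20.03 cm.
The intermediate image is 20.03 cm to the left of lens 1 (virtual), which is 61.4 − (-20.03) = 81.43 cm to the left of lens 2, so d_o2 = +81.43 cm.
Lens 2 is diverging, so f₂ = −36.0 cm.
Lens 2: 1/d_i2 = 1/f₂ − 1/d_o2 = 1/(-36.0) − 1/(81.43) = -0.04006, so d_i2 = -25.0 cm.
The final image is virtual, 25.0 cm to the left of lens 2 (overall magnification ≈ 0.99).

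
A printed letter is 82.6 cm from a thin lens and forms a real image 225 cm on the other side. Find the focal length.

f = 60.4 cm (converging)

Real image ⇒ d_i = +225 cm.
1/f = 1/d_o + 1/d_i = 1/(82.6) + 1/(225) = 0.01655, so f = 60.4 cm.
Since f is positive, the thin lens is converging.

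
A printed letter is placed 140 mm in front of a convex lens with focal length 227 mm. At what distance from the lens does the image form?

365 mm

Lens equation: 1/q = 1/f − 1/p = 1/(227.0) − 1/(140) = 0.004405 − 0.007143 = -0.002738, so q = -365 mm.
The image is virtual, upright and enlarged, on the same side as the object.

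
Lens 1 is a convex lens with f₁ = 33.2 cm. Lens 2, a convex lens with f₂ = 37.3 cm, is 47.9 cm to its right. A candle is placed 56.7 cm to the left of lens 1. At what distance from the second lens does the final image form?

17.3 cm

Lens 1: 1/d_i1 = 1/f₁ − 1/d_o1 = 1/(33.2) − 1/(56.7) = 0.01248, so d_i1 = 80.10 cm.
The intermediate image is 80.10 cm to the right of lens 1, which lies 32.20 cm to the right of lens 2 — a virtual object — so d_o2 = −32.20 cm.
Lens 2: 1/d_i2 = 1/f₂ − 1/d_o2 = 1/(37.3) − 1/(-32.20) = 0.05787, so d_i2 = 17.3 cm.
The final image is real, 17.3 cm to the right of lens 2 (overall magnification ≈ -0.76).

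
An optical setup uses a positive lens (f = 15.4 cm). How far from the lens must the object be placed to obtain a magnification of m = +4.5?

12.0 cm

m = −d_i/d_o ⇒ d_i = −m·d_o.
1/f = 1/d_o + 1/d_i = 1/d_o − 1/(m·d_o) = (1 − 1/m)/d_o, so d_o = f(1 − 1/m) = (15.40)(1 − 1/(+4.5)) = 12.0 cm.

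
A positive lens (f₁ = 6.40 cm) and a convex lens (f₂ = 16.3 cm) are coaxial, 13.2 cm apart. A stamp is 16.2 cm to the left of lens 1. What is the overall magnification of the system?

Lens 1: 1/d_i1 = 1/(6.40) − 1/(16.2) = 0.09452, so d_i1 = 10.58 cm; m₁ = −d_i1/d_o1 = -0.6531.
d_o2 = 13.2 − (10.58) = 2.620 cm.
Lens 2: 1/d_i2 = 1/(16.3) − 1/(2.620) = -0.3203, so d_i2 = -3.122 cm; m₂ = −d_i2/d_o2 = +1.192.
m = m₁·m₂ = (-0.6531)(+1.192) = -0.778.

m = -0.778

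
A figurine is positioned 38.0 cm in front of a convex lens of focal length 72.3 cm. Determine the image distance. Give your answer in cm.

80.1 cm

Lens equation: 1/d_i = 1/f − 1/d_o = 1/(72.30) − 1/(38.0) = 0.01383 − 0.02632 = -0.01248, so d_i = -80.1 cm.
The image is virtual, upright and enlarged, on the same side as the object.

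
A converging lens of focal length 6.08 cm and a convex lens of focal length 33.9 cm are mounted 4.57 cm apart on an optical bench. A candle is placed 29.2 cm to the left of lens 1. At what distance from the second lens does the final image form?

2.85 cm

Lens 1: 1/d_i1 = 1/f₁ − 1/d_o1 = 1/(6.08) − 1/(29.2) = 0.1302, so d_i1 = 7.679 cm.
The intermediate image is 7.679 cm to the right of lens 1, which lies 3.109 cm to the right of lens 2 — a virtual object — so d_o2 = −3.109 cm.
Lens 2: 1/d_i2 = 1/f₂ − 1/d_o2 = 1/(33.9) − 1/(-3.109) = 0.3511, so d_i2 = 2.85 cm.
The final image is real, 2.85 cm to the right of lens 2 (overall magnification ≈ -0.24).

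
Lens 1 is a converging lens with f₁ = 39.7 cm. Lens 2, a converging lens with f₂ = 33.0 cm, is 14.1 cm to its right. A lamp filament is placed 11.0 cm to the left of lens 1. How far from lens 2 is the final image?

263 cm

Lens 1: 1/d_i1 = 1/f₁ − 1/d_o1 = 1/(39.7) − 1/(11.0) = -0.06572, so d_i1 = -15.22 cm.
The intermediate image is 15.22 cm to the left of lens 1 (virtual), which is 14.1 − (-15.22) = 29.32 cm to the left of lens 2, so d_o2 = +29.32 cm.
Lens 2: 1/d_i2 = 1/f₂ − 1/d_o2 = 1/(33.0) − 1/(29.32) = -0.003803, so d_i2 = -263 cm.
The final image is virtual, 263 cm to the left of lens 2 (overall magnification ≈ 12).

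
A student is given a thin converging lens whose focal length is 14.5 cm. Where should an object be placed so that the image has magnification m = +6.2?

12.2 cm

m = −d_i/d_o ⇒ d_i = −m·d_o.
1/f = 1/d_o + 1/d_i = 1/d_o − 1/(m·d_o) = (1 − 1/m)/d_o, so d_o = f(1 − 1/m) = (14.50)(1 − 1/(+6.2)) = 12.2 cm.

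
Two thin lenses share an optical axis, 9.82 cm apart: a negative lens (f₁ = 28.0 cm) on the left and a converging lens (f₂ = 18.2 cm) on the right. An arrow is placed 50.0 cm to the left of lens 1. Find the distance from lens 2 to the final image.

Lens 1 is diverging, so f₁ = −28.0 cm.
Lens 1: 1/d_i1 = 1/f₁ − 1/d_o1 = 1/(-28.0) − 1/(50.0) = -0.05571, so d_i1 = -17.95 cm.
The intermediate image is 17.95 cm to the left of lens 1 (virtual), which is 9.82 − (-17.95) = 27.77 cm to the left of lens 2, so d_o2 = +27.77 cm.
Lens 2: 1/d_i2 = 1/f₂ − 1/d_o2 = 1/(18.2) − 1/(27.77) = 0.01893, so d_i2 = 52.8 cm.
The final image is real, 52.8 cm to the right of lens 2 (overall magnification ≈ -0.68).

52.8 cm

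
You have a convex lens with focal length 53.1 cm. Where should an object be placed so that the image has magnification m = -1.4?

m = −d_i/d_o ⇒ d_i = −m·d_o.
1/f = 1/d_o + 1/d_i = 1/d_o − 1/(m·d_o) = (1 − 1/m)/d_o, so d_o = f(1 − 1/m) = (53.10)(1 − 1/(-1.4)) = 91.0 cm.

91.0 cm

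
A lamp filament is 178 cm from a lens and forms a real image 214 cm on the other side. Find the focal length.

f = 97.2 cm (converging)

Real image ⇒ d_i = +214 cm.
1/f = 1/d_o + 1/d_i = 1/(178) + 1/(214) = 0.01029, so f = 97.2 cm.
Since f is positive, the lens is converging.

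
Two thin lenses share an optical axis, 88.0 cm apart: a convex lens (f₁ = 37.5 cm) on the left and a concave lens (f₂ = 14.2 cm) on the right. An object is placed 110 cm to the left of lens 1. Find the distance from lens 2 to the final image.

9.75 cm

Lens 1: 1/d_i1 = 1/f₁ − 1/d_o1 = 1/(37.5) − 1/(110) = 0.01758, so d_i1 = 56.90 cm.
The intermediate image is 56.90 cm to the right of lens 1, which is 88.0 − (56.90) = 31.10 cm to the left of lens 2, so d_o2 = +31.10 cm.
Lens 2 is diverging, so f₂ = −14.2 cm.
Lens 2: 1/d_i2 = 1/f₂ − 1/d_o2 = 1/(-14.2) − 1/(31.10) = -0.1026, so d_i2 = -9.75 cm.
The final image is virtual, 9.75 cm to the left of lens 2 (overall magnification ≈ -0.16).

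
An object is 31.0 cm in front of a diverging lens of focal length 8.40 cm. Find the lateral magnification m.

For a diverging lens, f = -8.40 cm.
1/d_i = 1/f − 1/d_o = 1/(-8.400) − 1/(31.0) = -0.1513, so d_i = -6.609 cm.
m = −d_i/d_o = −(-6.609)/(31.0) = +0.213.
The image is virtual, upright and reduced, on the same side as the object.

m = +0.213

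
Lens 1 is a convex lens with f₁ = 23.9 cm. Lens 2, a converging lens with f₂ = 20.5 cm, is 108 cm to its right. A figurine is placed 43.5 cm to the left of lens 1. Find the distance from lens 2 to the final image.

Lens 1: 1/d_i1 = 1/f₁ − 1/d_o1 = 1/(23.9) − 1/(43.5) = 0.01885, so d_i1 = 53.04 cm.
The intermediate image is 53.04 cm to the right of lens 1, which is 108 − (53.04) = 54.96 cm to the left of lens 2, so d_o2 = +54.96 cm.
Lens 2: 1/d_i2 = 1/f₂ − 1/d_o2 = 1/(20.5) − 1/(54.96) = 0.03059, so d_i2 = 32.7 cm.
The final image is real, 32.7 cm to the right of lens 2 (overall magnification ≈ 0.73).

32.7 cm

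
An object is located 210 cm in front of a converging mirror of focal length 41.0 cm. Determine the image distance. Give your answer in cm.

Mirror equation: 1/d_i = 1/f − 1/d_o = 1/(41.00) − 1/(210) = 0.02439 − 0.004762 = 0.01963, so d_i = 50.9 cm.
The image is real, inverted and reduced, in front of the mirror.

50.9 cm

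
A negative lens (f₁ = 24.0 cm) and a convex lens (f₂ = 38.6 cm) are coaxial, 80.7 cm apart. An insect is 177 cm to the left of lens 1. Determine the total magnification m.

m = -0.0729

f₁ = −24.0 cm (diverging).
Lens 1: 1/d_i1 = 1/(-24.0) − 1/(177) = -0.04732, so d_i1 = -21.13 cm; m₁ = −d_i1/d_o1 = +0.1194.
d_o2 = 80.7 − (-21.13) = 101.8 cm.
Lens 2: 1/d_i2 = 1/(38.6) − 1/(101.8) = 0.01608, so d_i2 = 62.18 cm; m₂ = −d_i2/d_o2 = -0.6108.
m = m₁·m₂ = (+0.1194)(-0.6108) = -0.0729.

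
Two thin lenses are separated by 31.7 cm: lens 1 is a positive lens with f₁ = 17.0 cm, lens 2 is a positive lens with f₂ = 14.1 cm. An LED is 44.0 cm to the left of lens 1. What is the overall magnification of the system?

m = -0.879

Lens 1: 1/d_i1 = 1/(17.0) − 1/(44.0) = 0.03610, so d_i1 = 27.70 cm; m₁ = −d_i1/d_o1 = -0.6295.
d_o2 = 31.7 − (27.70) = 4.000 cm.
Lens 2: 1/d_i2 = 1/(14.1) − 1/(4.000) = -0.1791, so d_i2 = -5.584 cm; m₂ = −d_i2/d_o2 = +1.396.
m = m₁·m₂ = (-0.6295)(+1.396) = -0.879.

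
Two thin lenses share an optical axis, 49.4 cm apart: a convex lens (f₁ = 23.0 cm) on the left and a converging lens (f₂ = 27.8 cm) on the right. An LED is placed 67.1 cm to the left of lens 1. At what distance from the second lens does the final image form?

29.9 cm

Lens 1: 1/d_i1 = 1/f₁ − 1/d_o1 = 1/(23.0) − 1/(67.1) = 0.02858, so d_i1 = 35.00 cm.
The intermediate image is 35.00 cm to the right of lens 1, which is 49.4 − (35.00) = 14.40 cm to the left of lens 2, so d_o2 = +14.40 cm.
Lens 2: 1/d_i2 = 1/f₂ − 1/d_o2 = 1/(27.8) − 1/(14.40) = -0.03347, so d_i2 = -29.9 cm.
The final image is virtual, 29.9 cm to the left of lens 2 (overall magnification ≈ -1.1).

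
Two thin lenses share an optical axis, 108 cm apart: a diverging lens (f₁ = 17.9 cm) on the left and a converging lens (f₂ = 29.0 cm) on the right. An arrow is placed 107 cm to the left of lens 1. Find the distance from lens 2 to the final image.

Lens 1 is diverging, so f₁ = −17.9 cm.
Lens 1: 1/d_i1 = 1/f₁ − 1/d_o1 = 1/(-17.9) − 1/(107) = -0.06521, so d_i1 = -15.33 cm.
The intermediate image is 15.33 cm to the left of lens 1 (virtual), which is 108 − (-15.33) = 123.3 cm to the left of lens 2, so d_o2 = +123.3 cm.
Lens 2: 1/d_i2 = 1/f₂ − 1/d_o2 = 1/(29.0) − 1/(123.3) = 0.02637, so d_i2 = 37.9 cm.
The final image is real, 37.9 cm to the right of lens 2 (overall magnification ≈ -0.044).

37.9 cm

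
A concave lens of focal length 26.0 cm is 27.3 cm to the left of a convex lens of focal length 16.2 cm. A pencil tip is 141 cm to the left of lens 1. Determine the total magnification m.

m = -0.0763

f₁ = −26.0 cm (diverging).
Lens 1: 1/d_i1 = 1/(-26.0) − 1/(141) = -0.04555, so d_i1 = -21.95 cm; m₁ = −d_i1/d_o1 = +0.1557.
d_o2 = 27.3 − (-21.95) = 49.25 cm.
Lens 2: 1/d_i2 = 1/(16.2) − 1/(49.25) = 0.04142, so d_i2 = 24.14 cm; m₂ = −d_i2/d_o2 = -0.4902.
m = m₁·m₂ = (+0.1557)(-0.4902) = -0.0763.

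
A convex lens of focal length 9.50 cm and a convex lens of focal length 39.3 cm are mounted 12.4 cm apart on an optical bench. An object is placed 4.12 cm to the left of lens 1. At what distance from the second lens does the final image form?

39.4 cm

Lens 1: 1/d_i1 = 1/f₁ − 1/d_o1 = 1/(9.50) − 1/(4.12) = -0.1375, so d_i1 = -7.275 cm.
The intermediate image is 7.275 cm to the left of lens 1 (virtual), which is 12.4 − (-7.275) = 19.68 cm to the left of lens 2, so d_o2 = +19.68 cm.
Lens 2: 1/d_i2 = 1/f₂ − 1/d_o2 = 1/(39.3) − 1/(19.68) = -0.02537, so d_i2 = -39.4 cm.
The final image is virtual, 39.4 cm to the left of lens 2 (overall magnification ≈ 3.5).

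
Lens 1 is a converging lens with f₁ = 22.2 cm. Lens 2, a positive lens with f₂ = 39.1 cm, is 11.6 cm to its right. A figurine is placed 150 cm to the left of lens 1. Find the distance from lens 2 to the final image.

Lens 1: 1/d_i1 = 1/f₁ − 1/d_o1 = 1/(22.2) − 1/(150) = 0.03838, so d_i1 = 26.06 cm.
The intermediate image is 26.06 cm to the right of lens 1, which lies 14.46 cm to the right of lens 2 — a virtual object — so d_o2 = −14.46 cm.
Lens 2: 1/d_i2 = 1/f₂ − 1/d_o2 = 1/(39.1) − 1/(-14.46) = 0.09473, so d_i2 = 10.6 cm.
The final image is real, 10.6 cm to the right of lens 2 (overall magnification ≈ -0.13).

10.6 cm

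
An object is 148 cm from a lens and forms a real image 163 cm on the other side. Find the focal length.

f = 77.6 cm (converging)

Real image ⇒ d_i = +163 cm.
1/f = 1/d_o + 1/d_i = 1/(148) + 1/(163) = 0.01289, so f = 77.6 cm.
Since f is positive, the lens is converging.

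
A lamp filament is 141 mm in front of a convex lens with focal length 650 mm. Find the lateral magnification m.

1/d_i = 1/f − 1/d_o = 1/(650.0) − 1/(141) = -0.005554, so d_i = -180.1 mm.
m = −d_i/d_o = −(-180.1)/(141) = +1.28.
The image is virtual, upright and enlarged, on the same side as the object.

m = +1.28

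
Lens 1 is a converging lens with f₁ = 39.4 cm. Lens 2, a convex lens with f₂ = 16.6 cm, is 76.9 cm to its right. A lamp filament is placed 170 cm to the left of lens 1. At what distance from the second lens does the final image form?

Lens 1: 1/d_i1 = 1/f₁ − 1/d_o1 = 1/(39.4) − 1/(170) = 0.01950, so d_i1 = 51.29 cm.
The intermediate image is 51.29 cm to the right of lens 1, which is 76.9 − (51.29) = 25.61 cm to the left of lens 2, so d_o2 = +25.61 cm.
Lens 2: 1/d_i2 = 1/f₂ − 1/d_o2 = 1/(16.6) − 1/(25.61) = 0.02119, so d_i2 = 47.2 cm.
The final image is real, 47.2 cm to the right of lens 2 (overall magnification ≈ 0.56).

47.2 cm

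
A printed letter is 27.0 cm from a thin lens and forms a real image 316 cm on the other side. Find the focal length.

Real image ⇒ d_i = +316 cm.
1/f = 1/d_o + 1/d_i = 1/(27.0) + 1/(316) = 0.04020, so f = 24.9 cm.
Since f is positive, the thin lens is converging.

f = 24.9 cm (converging)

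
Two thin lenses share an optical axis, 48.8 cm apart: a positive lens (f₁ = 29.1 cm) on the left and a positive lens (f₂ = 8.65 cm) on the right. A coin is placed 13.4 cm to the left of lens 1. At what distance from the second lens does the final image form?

9.80 cm

Lens 1: 1/d_i1 = 1/f₁ − 1/d_o1 = 1/(29.1) − 1/(13.4) = -0.04026, so d_i1 = -24.84 cm.
The intermediate image is 24.84 cm to the left of lens 1 (virtual), which is 48.8 − (-24.84) = 73.64 cm to the left of lens 2, so d_o2 = +73.64 cm.
Lens 2: 1/d_i2 = 1/f₂ − 1/d_o2 = 1/(8.65) − 1/(73.64) = 0.1020, so d_i2 = 9.80 cm.
The final image is real, 9.80 cm to the right of lens 2 (overall magnification ≈ -0.25).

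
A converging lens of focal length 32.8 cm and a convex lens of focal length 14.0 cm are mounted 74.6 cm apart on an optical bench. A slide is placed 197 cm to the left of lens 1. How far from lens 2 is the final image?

Lens 1: 1/d_i1 = 1/f₁ − 1/d_o1 = 1/(32.8) − 1/(197) = 0.02541, so d_i1 = 39.35 cm.
The intermediate image is 39.35 cm to the right of lens 1, which is 74.6 − (39.35) = 35.25 cm to the left of lens 2, so d_o2 = +35.25 cm.
Lens 2: 1/d_i2 = 1/f₂ − 1/d_o2 = 1/(14.0) − 1/(35.25) = 0.04306, so d_i2 = 23.2 cm.
The final image is real, 23.2 cm to the right of lens 2 (overall magnification ≈ 0.13).

23.2 cm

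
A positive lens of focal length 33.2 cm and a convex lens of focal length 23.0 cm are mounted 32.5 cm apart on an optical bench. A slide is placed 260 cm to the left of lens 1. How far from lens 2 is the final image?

Lens 1: 1/d_i1 = 1/f₁ − 1/d_o1 = 1/(33.2) − 1/(260) = 0.02627, so d_i1 = 38.06 cm.
The intermediate image is 38.06 cm to the right of lens 1, which lies 5.560 cm to the right of lens 2 — a virtual object — so d_o2 = −5.560 cm.
Lens 2: 1/d_i2 = 1/f₂ − 1/d_o2 = 1/(23.0) − 1/(-5.560) = 0.2233, so d_i2 = 4.48 cm.
The final image is real, 4.48 cm to the right of lens 2 (overall magnification ≈ -0.12).

4.48 cm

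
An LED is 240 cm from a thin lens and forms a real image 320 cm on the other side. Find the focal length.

f = 137 cm (converging)

Real image ⇒ d_i = +320 cm.
1/f = 1/d_o + 1/d_i = 1/(240) + 1/(320) = 0.007292, so f = 137 cm.
Since f is positive, the thin lens is converging.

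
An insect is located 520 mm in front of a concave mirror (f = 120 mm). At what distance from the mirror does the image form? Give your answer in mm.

Mirror equation: 1/s_i = 1/f − 1/s_o = 1/(120.0) − 1/(520) = 0.008333 − 0.001923 = 0.006410, so s_i = 156 mm.
The image is real, inverted and reduced, in front of the mirror.

156 mm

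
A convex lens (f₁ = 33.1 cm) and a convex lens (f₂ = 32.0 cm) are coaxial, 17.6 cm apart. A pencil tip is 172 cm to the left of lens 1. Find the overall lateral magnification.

m = -0.138

Lens 1: 1/d_i1 = 1/(33.1) − 1/(172) = 0.02440, so d_i1 = 40.99 cm; m₁ = −d_i1/d_o1 = -0.2383.
d_o2 = 17.6 − (40.99) = -23.39 cm (virtual object).
Lens 2: 1/d_i2 = 1/(32.0) − 1/(-23.39) = 0.07400, so d_i2 = 13.51 cm; m₂ = −d_i2/d_o2 = +0.5777.
m = m₁·m₂ = (-0.2383)(+0.5777) = -0.138.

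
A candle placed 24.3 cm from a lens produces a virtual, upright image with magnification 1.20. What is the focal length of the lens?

f = 146 cm (converging)

m = −d_i/d_o ⇒ d_i = −m·d_o = −(+1.20)·(24.3) = -29.16 cm.
1/f = 1/d_o + 1/d_i = 1/(24.3) + 1/(-29.16) = 0.006859, so f = 146 cm.
Since f is positive, the lens is converging.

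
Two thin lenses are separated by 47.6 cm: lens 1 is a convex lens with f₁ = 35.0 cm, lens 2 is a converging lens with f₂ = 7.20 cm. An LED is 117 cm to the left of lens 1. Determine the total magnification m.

Lens 1: 1/d_i1 = 1/(35.0) − 1/(117) = 0.02002, so d_i1 = 49.94 cm; m₁ = −d_i1/d_o1 = -0.4268.
d_o2 = 47.6 − (49.94) = -2.340 cm (virtual object).
Lens 2: 1/d_i2 = 1/(7.20) − 1/(-2.340) = 0.5662, so d_i2 = 1.766 cm; m₂ = −d_i2/d_o2 = +0.7547.
m = m₁·m₂ = (-0.4268)(+0.7547) = -0.322.

m = -0.322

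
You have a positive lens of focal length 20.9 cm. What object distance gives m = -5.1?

m = −d_i/d_o ⇒ d_i = −m·d_o.
1/f = 1/d_o + 1/d_i = 1/d_o − 1/(m·d_o) = (1 − 1/m)/d_o, so d_o = f(1 − 1/m) = (20.90)(1 − 1/(-5.1)) = 25.0 cm.

25.0 cm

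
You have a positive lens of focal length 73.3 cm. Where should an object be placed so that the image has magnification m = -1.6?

119 cm

m = −d_i/d_o ⇒ d_i = −m·d_o.
1/f = 1/d_o + 1/d_i = 1/d_o − 1/(m·d_o) = (1 − 1/m)/d_o, so d_o = f(1 − 1/m) = (73.30)(1 − 1/(-1.6)) = 119 cm.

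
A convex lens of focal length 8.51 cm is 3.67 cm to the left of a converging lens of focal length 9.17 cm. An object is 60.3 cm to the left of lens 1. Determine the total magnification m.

m = -0.0978

Lens 1: 1/d_i1 = 1/(8.51) − 1/(60.3) = 0.1009, so d_i1 = 9.908 cm; m₁ = −d_i1/d_o1 = -0.1643.
d_o2 = 3.67 − (9.908) = -6.238 cm (virtual object).
Lens 2: 1/d_i2 = 1/(9.17) − 1/(-6.238) = 0.2694, so d_i2 = 3.713 cm; m₂ = −d_i2/d_o2 = +0.5951.
m = m₁·m₂ = (-0.1643)(+0.5951) = -0.0978.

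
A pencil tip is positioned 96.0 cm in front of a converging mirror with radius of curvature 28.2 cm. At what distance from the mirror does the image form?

16.5 cm

f = R/2 = 28.2/2 = 14.10 cm.
Mirror equation: 1/q = 1/f − 1/p = 1/(14.10) − 1/(96.0) = 0.07092 − 0.01042 = 0.06051, so q = 16.5 cm.
The image is real, inverted and reduced, in front of the mirror.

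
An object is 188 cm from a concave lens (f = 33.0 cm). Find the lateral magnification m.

m = +0.149

For a concave lens, f = -33.0 cm.
1/d_i = 1/f − 1/d_o = 1/(-33.00) − 1/(188) = -0.03562, so d_i = -28.07 cm.
m = −d_i/d_o = −(-28.07)/(188) = +0.149.
The image is virtual, upright and reduced, on the same side as the object.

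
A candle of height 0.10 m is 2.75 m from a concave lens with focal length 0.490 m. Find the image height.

For a concave lens, f = -0.490 m.
1/d_i = 1/f − 1/d_o = 1/(-0.4900) − 1/(2.75) = -2.404, so d_i = -0.4159 m.
m = −d_i/d_o = +0.1512.
|h_i| = |m|·h_o = 0.1512 × 0.10 = 0.0151 m. The image is virtual, upright and reduced, on the same side as the object.

0.0151 m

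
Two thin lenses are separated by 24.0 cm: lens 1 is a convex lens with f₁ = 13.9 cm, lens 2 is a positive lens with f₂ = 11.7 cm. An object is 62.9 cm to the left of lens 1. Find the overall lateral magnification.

Lens 1: 1/d_i1 = 1/(13.9) − 1/(62.9) = 0.05604, so d_i1 = 17.84 cm; m₁ = −d_i1/d_o1 = -0.2836.
d_o2 = 24.0 − (17.84) = 6.160 cm.
Lens 2: 1/d_i2 = 1/(11.7) − 1/(6.160) = -0.07687, so d_i2 = -13.01 cm; m₂ = −d_i2/d_o2 = +2.112.
m = m₁·m₂ = (-0.2836)(+2.112) = -0.599.

m = -0.599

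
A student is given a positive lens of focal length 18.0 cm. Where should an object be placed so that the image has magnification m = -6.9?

20.6 cm

m = −d_i/d_o ⇒ d_i = −m·d_o.
1/f = 1/d_o + 1/d_i = 1/d_o − 1/(m·d_o) = (1 − 1/m)/d_o, so d_o = f(1 − 1/m) = (18.00)(1 − 1/(-6.9)) = 20.6 cm.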